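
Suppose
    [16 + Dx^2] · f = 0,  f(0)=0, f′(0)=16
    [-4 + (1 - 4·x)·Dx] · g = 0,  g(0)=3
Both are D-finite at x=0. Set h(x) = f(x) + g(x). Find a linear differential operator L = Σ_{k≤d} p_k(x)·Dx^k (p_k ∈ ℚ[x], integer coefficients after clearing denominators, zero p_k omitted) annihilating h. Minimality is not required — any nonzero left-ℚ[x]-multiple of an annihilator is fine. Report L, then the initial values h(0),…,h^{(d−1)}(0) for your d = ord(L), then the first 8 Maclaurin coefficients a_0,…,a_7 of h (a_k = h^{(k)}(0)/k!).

f: a_k = 0, 16, 0, -128/3, 0, 512/15, 0, -4096/315, …
g: a_k = 3, 12, 48, 192, 768, 3072, 12288, 49152, …
f+g: L₀ = lclm(L_f,L_g), ord ≤ 2+1.
L = (-448 + 512·x - 1024·x^2) + (48 - 320·x + 768·x^2 - 1024·x^3)·Dx + (-28 + 32·x - 64·x^2)·Dx^2 + (3 - 20·x + 48·x^2 - 64·x^3)·Dx^3  (order 3).
h: a_k = 3, 28, 48, 448/3, 768, 46592/15, 12288, 15478784/315, …
ICs: h(0) = 3, h′(0) = 28, h′′(0) = 96.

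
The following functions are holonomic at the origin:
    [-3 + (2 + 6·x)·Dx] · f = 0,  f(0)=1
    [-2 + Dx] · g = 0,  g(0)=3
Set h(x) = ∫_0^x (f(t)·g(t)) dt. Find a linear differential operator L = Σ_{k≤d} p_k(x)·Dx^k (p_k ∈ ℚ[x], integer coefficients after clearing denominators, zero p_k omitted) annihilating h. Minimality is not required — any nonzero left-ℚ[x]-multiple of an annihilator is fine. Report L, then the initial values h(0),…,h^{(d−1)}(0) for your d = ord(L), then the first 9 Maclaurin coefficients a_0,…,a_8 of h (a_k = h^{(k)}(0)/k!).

f: a_k = 1, 3/2, -9/8, 27/16, -405/128, 1701/256, -15309/1024, 72171/2048, -2814669/32768, …
g: a_k = 3, 6, 6, 4, 2, 4/5, 4/15, 8/105, 2/105, …
L₀ := L_f ⊗_s L_g (sym. prod.), ord ≤ 1.
h=∫₀ˣh₀: take L = L₀·Dx.
L = (-7 - 12·x)·Dx + (2 + 6·x)·Dx^2  (order 2).
h: a_k = 0, 3, 21/4, 31/8, 181/64, 241/640, 13279/7680, -276497/107520, 9930589/1720320, …
ICs: h(0) = 0, h′(0) = 3.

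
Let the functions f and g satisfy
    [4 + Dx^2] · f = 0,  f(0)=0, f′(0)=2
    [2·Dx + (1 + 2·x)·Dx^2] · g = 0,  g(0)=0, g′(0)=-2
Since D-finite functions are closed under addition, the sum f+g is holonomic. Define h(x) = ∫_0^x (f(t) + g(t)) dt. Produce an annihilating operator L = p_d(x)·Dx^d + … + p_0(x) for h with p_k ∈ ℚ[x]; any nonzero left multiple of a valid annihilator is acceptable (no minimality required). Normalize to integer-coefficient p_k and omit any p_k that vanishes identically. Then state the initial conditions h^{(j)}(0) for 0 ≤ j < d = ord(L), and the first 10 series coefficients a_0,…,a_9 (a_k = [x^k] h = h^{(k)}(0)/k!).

L = (56 + 32·x + 32·x^2)·Dx^2 + (12 + 40·x + 48·x^2 + 32·x^3)·Dx^3 + (14 + 8·x + 8·x^2)·Dx^4 + (3 + 10·x + 12·x^2 + 8·x^3)·Dx^5  (order 5).
h: a_k = 0, 0, 0, 2/3, -1, 4/5, -46/45, 32/21, -103/45, 32/9, …
ICs: h(0) = 0, h′(0) = 0, h′′(0) = 0, h′′′(0) = 4, h′′′′(0) = -24.

f: a_k = 0, 2, 0, -4/3, 0, 4/15, 0, -8/315, 0, 4/2835, …
g: a_k = 0, -2, 2, -8/3, 4, -32/5, 32/3, -128/7, 32, -512/9, …
Sum ⇒ L₀ = lclm(L_f,L_g) in ℚ(x)⟨Dx⟩.
Integrate: L := L₀·Dx.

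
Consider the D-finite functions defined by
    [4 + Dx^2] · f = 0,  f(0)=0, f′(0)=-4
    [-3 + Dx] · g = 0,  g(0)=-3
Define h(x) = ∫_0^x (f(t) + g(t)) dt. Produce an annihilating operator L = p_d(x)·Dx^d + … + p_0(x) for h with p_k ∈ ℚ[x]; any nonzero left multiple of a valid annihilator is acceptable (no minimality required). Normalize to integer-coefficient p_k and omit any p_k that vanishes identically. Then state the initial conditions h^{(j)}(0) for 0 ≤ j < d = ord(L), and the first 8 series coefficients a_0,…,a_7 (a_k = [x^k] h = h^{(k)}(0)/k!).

f: a_k = 0, -4, 0, 8/3, 0, -8/15, 0, 16/315, …
g: a_k = -3, -9, -27/2, -27/2, -81/8, -243/40, -243/80, -729/560, …
L₀ := lclm(L_f,L_g); ord L₀ ≤ 2+1.
h=∫₀ˣh₀: take L = L₀·Dx.
L = -12·Dx + 4·Dx^2 - 3·Dx^3 + Dx^4  (order 4).
h: a_k = 0, -3, -13/2, -9/2, -65/24, -81/40, -793/720, -243/560, …
ICs: h(0) = 0, h′(0) = -3, h′′(0) = -13, h′′′(0) = -27.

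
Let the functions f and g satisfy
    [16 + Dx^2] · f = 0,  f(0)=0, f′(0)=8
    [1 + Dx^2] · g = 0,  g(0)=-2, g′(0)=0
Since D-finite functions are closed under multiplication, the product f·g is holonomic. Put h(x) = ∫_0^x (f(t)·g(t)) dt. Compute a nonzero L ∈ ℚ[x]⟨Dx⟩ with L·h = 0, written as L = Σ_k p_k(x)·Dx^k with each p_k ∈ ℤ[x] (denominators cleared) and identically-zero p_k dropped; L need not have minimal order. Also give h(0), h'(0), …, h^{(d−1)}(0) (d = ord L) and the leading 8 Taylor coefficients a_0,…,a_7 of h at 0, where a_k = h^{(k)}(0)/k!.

L = 225·Dx + 34·Dx^3 + Dx^5  (order 5).
h: a_k = 0, 0, -8, 0, 38/3, 0, -421/45, 0, …
ICs: h(0) = 0, h′(0) = 0, h′′(0) = -16, h′′′(0) = 0, h′′′′(0) = 304.

f: a_k = 0, 8, 0, -64/3, 0, 256/15, 0, -2048/315, …
g: a_k = -2, 0, 1, 0, -1/12, 0, 1/360, 0, …
Sym-product of L_f,L_g gives L₀ (≤ ord 4).
Integrate: L := L₀·Dx.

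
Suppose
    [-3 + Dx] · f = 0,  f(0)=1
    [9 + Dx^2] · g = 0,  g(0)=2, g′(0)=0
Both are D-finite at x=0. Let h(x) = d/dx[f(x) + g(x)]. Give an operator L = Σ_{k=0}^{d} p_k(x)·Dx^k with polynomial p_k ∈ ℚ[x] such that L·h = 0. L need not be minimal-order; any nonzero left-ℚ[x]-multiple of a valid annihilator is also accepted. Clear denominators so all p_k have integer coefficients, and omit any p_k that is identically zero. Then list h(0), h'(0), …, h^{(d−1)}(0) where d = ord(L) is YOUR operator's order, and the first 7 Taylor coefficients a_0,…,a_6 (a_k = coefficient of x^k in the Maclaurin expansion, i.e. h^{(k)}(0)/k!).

f: a_k = 1, 3, 9/2, 9/2, 27/8, 81/40, 81/80, …
g: a_k = 2, 0, -9, 0, 27/4, 0, -81/40, …
L₀ := lclm(L_f,L_g); ord L₀ ≤ 1+2.
h₀' ⇒ L via d/dx closure of L₀.
L = 27 - 9·Dx + 3·Dx^2 - Dx^3  (order 3).
h: a_k = 3, -9, 27/2, 81/2, 81/8, -243/40, 243/80, …
ICs: h(0) = 3, h′(0) = -9, h′′(0) = 27.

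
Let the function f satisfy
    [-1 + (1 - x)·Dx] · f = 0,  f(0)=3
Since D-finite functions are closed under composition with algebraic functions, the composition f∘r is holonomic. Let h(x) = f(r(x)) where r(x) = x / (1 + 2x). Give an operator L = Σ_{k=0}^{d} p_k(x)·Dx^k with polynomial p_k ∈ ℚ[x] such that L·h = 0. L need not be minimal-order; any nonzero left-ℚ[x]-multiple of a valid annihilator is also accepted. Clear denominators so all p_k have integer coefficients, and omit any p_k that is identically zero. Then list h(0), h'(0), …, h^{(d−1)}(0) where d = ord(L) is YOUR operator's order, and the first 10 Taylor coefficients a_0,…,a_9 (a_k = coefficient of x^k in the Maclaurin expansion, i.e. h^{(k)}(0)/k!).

f: a_k = 3, 3, 3, 3, 3, 3, 3, 3, 3, 3, …
f∘r: x↦r, Dx↦Dx/r' in L_f ⇒ L₀.
L = -1 + (1 + 3·x + 2·x^2)·Dx  (order 1).
h: a_k = 3, 3, -3, 3, -3, 3, -3, 3, -3, 3, …
ICs: h(0) = 3.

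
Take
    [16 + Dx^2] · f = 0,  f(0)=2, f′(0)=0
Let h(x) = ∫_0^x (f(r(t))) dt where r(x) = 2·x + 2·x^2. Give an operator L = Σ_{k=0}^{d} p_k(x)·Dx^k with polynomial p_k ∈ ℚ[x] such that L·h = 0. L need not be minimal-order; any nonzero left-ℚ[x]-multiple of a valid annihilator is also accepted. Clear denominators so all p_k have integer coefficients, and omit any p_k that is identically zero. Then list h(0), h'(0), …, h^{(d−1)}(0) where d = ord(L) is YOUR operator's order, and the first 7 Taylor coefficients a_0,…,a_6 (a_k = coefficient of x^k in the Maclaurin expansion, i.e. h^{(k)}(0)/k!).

L = (64 + 384·x + 768·x^2 + 512·x^3)·Dx - 2·Dx^2 + (1 + 2·x)·Dx^3  (order 3).
h: a_k = 0, 2, 0, -64/3, -32, 832/15, 2048/9, …
ICs: h(0) = 0, h′(0) = 2, h′′(0) = 0.

f: a_k = 2, 0, -16, 0, 64/3, 0, -512/45, …
f∘r: x↦r, Dx↦Dx/r' in L_f ⇒ L₀.
h=∫₀ˣh₀: take L = L₀·Dx.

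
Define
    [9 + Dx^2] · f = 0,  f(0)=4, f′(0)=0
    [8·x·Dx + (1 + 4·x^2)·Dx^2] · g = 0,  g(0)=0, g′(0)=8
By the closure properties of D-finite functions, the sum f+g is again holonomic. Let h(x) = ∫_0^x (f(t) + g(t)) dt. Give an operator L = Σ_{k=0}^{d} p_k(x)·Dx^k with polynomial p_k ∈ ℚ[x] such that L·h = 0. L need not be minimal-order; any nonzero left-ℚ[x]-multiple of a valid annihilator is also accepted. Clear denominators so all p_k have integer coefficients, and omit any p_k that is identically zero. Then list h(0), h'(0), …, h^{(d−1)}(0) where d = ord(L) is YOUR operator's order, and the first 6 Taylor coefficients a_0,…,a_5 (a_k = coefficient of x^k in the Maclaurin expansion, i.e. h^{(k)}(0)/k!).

L = (-2808·x + 19008·x^3 + 10368·x^5)·Dx^2 + (9 + 1548·x^2 + 7344·x^4 + 5184·x^6)·Dx^3 + (-312·x + 2112·x^3 + 1152·x^5)·Dx^4 + (1 + 172·x^2 + 816·x^4 + 576·x^6)·Dx^5  (order 5).
h: a_k = 0, 4, 4, -6, -8/3, 27/10, …
ICs: h(0) = 0, h′(0) = 4, h′′(0) = 8, h′′′(0) = -36, h′′′′(0) = -64.

f: a_k = 4, 0, -18, 0, 27/2, 0, …
g: a_k = 0, 8, 0, -32/3, 0, 128/5, …
Sum ⇒ L₀ = lclm(L_f,L_g) in ℚ(x)⟨Dx⟩.
h=∫h₀ ⇒ L = L₀·Dx.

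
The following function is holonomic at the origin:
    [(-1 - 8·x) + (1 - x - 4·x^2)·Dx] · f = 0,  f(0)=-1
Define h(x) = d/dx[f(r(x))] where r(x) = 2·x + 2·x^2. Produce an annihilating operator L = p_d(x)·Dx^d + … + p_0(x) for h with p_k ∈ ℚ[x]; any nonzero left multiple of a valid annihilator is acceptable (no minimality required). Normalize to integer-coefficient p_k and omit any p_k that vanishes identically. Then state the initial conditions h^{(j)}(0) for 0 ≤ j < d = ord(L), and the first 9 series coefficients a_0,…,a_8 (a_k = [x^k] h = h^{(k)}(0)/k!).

L = (22 + 204·x + 1260·x^2 + 4672·x^3 + 8736·x^4 + 7680·x^5 + 2560·x^6) + (-1 - 16·x + 6·x^2 + 420·x^3 + 1520·x^4 + 2400·x^5 + 1792·x^6 + 512·x^7)·Dx  (order 1).
h: a_k = -2, -44, -336, -2800, -20760, -149040, -1040256, -7107200, -47817504, …
ICs: h(0) = -2.

f: a_k = -1, -1, -5, -9, -29, -65, -181, -441, -1165, …
Substitute x→r, Dx→(1/r')Dx; clear ⇒ L₀.
h₀' ⇒ L via d/dx closure of L₀.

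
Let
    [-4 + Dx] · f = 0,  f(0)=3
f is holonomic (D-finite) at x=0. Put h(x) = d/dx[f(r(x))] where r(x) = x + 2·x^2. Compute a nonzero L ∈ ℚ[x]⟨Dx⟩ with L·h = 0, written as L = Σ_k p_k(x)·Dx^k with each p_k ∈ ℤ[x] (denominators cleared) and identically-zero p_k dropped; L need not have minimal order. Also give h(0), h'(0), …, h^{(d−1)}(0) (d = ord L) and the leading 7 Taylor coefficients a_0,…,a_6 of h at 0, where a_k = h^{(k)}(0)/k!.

f: a_k = 3, 12, 24, 32, 32, 128/5, 256/15, …
Change of var in L_f (x↦r) gives L₀.
h=h₀': d/dx-closure on L₀ ⇒ L.
L = (8 + 32·x + 64·x^2) + (-1 - 4·x)·Dx  (order 1).
h: a_k = 12, 96, 384, 1280, 3328, 38912/5, 237568/15, …
ICs: h(0) = 12.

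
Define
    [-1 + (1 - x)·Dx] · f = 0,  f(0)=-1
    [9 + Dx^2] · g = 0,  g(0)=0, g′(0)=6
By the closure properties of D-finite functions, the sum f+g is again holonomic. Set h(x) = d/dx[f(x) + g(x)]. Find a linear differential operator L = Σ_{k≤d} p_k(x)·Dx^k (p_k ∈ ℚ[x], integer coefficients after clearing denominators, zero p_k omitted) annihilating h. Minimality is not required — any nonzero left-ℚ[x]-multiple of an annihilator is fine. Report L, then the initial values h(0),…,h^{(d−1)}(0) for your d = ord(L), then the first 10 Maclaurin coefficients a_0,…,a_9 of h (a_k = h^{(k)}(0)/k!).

L = (126 - 108·x + 54·x^2) + (-45 + 99·x - 81·x^2 + 27·x^3)·Dx + (14 - 12·x + 6·x^2)·Dx^2 + (-5 + 11·x - 9·x^2 + 3·x^3)·Dx^3  (order 3).
h: a_k = 5, -2, -30, -4, 61/4, -6, -523/40, -8, -17973/2240, -10, …
ICs: h(0) = 5, h′(0) = -2, h′′(0) = -60.

f: a_k = -1, -1, -1, -1, -1, -1, -1, -1, -1, -1, …
g: a_k = 0, 6, 0, -9, 0, 81/20, 0, -243/280, 0, 243/2240, …
Sum ⇒ L₀ = lclm(L_f,L_g) in ℚ(x)⟨Dx⟩.
Derive L from L₀ (diff closure).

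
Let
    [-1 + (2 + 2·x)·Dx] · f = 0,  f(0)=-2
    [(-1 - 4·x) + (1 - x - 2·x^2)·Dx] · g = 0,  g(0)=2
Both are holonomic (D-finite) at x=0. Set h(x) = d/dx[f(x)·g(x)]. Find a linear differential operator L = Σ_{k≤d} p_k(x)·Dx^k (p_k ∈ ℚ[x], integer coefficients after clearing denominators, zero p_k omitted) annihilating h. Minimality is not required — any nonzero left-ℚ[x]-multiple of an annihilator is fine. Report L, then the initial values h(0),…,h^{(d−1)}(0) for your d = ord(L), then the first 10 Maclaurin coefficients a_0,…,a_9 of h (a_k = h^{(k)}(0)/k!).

L = (9 + 20·x + 20·x^2) + (-2 - 2·x + 8·x^2 + 8·x^3)·Dx  (order 1).
h: a_k = -6, -27, -309/4, -1683/8, -33345/64, -160749/128, -1497321/512, -6851331/1024, -246538521/16384, -1095957705/32768, …
ICs: h(0) = -6.

f: a_k = -2, -1, 1/4, -1/8, 5/64, -7/128, 21/512, -33/1024, 429/16384, -715/32768, …
g: a_k = 2, 2, 6, 10, 22, 42, 86, 170, 342, 682, …
Product ⇒ symmetric product L₀, ord ≤ 1.
h₀' ⇒ L via d/dx closure of L₀.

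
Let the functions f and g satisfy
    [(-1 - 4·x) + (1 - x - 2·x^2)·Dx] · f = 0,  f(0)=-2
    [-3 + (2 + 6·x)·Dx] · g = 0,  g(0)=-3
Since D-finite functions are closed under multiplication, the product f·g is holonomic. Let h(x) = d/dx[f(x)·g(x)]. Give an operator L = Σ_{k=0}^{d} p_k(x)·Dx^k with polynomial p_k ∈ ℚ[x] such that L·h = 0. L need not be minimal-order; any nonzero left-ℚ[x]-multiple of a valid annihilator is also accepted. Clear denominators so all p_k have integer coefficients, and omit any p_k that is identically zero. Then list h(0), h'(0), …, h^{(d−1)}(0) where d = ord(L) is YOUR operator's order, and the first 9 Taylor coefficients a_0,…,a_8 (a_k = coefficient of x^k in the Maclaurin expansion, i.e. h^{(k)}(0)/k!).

L = (27 + 282·x + 663·x^2 + 660·x^3 + 540·x^4) + (-10 - 42·x - 30·x^2 + 98·x^3 + 312·x^4 + 216·x^5)·Dx  (order 1).
h: a_k = 15, 81/2, 1449/8, 5241/16, 155205/128, 486279/256, 7261485/1024, 18527625/2048, 1310994045/32768, …
ICs: h(0) = 15.

f: a_k = -2, -2, -6, -10, -22, -42, -86, -170, -342, …
g: a_k = -3, -9/2, 27/8, -81/16, 1215/128, -5103/256, 45927/1024, -216513/2048, 8444007/32768, …
L₀ := L_f ⊗_s L_g (sym. prod.), ord ≤ 1.
h₀' ⇒ L via d/dx closure of L₀.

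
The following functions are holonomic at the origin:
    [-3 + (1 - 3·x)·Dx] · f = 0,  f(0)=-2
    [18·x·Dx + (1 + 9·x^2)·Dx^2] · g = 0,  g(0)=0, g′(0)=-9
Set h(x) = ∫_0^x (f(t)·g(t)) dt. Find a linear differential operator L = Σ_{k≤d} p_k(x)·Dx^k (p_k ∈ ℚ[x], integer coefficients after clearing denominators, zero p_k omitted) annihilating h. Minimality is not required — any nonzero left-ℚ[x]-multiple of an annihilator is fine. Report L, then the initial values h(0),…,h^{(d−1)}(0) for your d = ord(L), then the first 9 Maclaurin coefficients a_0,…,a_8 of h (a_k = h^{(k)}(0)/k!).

f: a_k = -2, -6, -18, -54, -162, -486, -1458, -4374, -13122, …
g: a_k = 0, -9, 0, 27, 0, -729/5, 0, 6561/7, 0, …
Sym-product of L_f,L_g gives L₀ (≤ ord 2).
h=∫₀ˣh₀: take L = L₀·Dx.
L = 54·x·Dx + (6 - 18·x + 108·x^2)·Dx^2 + (-1 + 3·x - 9·x^2 + 27·x^3)·Dx^3  (order 3).
h: a_k = 0, 0, 9, 18, 27, 324/5, 1053/5, 18954/35, 41553/35, …
ICs: h(0) = 0, h′(0) = 0, h′′(0) = 18.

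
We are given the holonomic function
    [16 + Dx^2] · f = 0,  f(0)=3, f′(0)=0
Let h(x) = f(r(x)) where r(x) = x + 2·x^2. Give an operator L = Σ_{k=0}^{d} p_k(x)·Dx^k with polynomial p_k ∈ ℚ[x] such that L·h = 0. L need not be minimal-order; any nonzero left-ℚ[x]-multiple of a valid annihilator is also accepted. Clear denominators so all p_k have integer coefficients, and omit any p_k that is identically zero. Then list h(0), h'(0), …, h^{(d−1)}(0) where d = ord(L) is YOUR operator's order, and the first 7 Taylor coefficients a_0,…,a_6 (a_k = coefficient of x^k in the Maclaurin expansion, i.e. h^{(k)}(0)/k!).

L = (16 + 192·x + 768·x^2 + 1024·x^3) - 4·Dx + (1 + 4·x)·Dx^2  (order 2).
h: a_k = 3, 0, -24, -96, -64, 256, 11264/15, …
ICs: h(0) = 3, h′(0) = 0.

f: a_k = 3, 0, -24, 0, 32, 0, -256/15, …
Change of var in L_f (x↦r) gives L₀.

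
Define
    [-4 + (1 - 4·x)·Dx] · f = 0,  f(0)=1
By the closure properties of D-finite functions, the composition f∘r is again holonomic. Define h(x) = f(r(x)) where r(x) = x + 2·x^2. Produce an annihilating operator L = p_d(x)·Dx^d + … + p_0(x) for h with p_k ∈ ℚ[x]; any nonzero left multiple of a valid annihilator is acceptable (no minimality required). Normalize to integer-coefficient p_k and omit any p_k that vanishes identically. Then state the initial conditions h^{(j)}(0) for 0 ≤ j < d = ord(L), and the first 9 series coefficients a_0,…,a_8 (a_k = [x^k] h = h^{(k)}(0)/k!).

L = (4 + 16·x) + (-1 + 4·x + 8·x^2)·Dx  (order 1).
h: a_k = 1, 4, 24, 128, 704, 3840, 20992, 114688, 626688, …
ICs: h(0) = 1.

f: a_k = 1, 4, 16, 64, 256, 1024, 4096, 16384, 65536, …
Change of var in L_f (x↦r) gives L₀.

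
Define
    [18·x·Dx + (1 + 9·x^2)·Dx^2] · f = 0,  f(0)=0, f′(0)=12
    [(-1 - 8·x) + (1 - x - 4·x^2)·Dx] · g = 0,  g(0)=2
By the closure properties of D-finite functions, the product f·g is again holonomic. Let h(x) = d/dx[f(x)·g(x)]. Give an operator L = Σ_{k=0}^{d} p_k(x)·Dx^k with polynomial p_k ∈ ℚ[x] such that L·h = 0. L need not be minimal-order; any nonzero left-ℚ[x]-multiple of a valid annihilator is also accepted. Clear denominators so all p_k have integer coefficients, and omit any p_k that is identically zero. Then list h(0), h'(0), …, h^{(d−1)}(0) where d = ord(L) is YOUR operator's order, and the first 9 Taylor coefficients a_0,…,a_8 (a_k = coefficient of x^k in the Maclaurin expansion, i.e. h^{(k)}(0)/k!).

L = (6 + 5022·x^2 + 7776·x^3 + 46656·x^4) + (21 + 186·x + 297·x^2 + 1710·x^3 + 7776·x^4 + 31104·x^5)·Dx + (-4 - 5·x - 119·x^2 + 99·x^3 - 315·x^4 + 1296·x^5 + 3888·x^6)·Dx^2  (order 2).
h: a_k = 24, 48, 144, 576, 3624, 39024/5, 11904, 1933056/35, 9828648/35, …
ICs: h(0) = 24, h′(0) = 48.

f: a_k = 0, 12, 0, -36, 0, 972/5, 0, -8748/7, 0, …
g: a_k = 2, 2, 10, 18, 58, 130, 362, 882, 2330, …
Product ⇒ symmetric product L₀, ord ≤ 2.
h=h₀': d/dx-closure on L₀ ⇒ L.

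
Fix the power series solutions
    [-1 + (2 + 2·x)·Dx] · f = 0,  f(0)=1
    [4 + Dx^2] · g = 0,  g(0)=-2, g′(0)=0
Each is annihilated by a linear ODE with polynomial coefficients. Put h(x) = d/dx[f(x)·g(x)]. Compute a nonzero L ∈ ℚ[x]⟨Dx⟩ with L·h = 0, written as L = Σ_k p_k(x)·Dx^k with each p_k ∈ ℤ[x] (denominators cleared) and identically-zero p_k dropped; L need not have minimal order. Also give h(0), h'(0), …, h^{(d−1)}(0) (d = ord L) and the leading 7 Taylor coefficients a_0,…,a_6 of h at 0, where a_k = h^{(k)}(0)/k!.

L = (413 + 1344·x + 1696·x^2 + 1024·x^3 + 256·x^4) + (-52 - 180·x - 192·x^2 - 64·x^3)·Dx + (76 + 280·x + 396·x^2 + 256·x^3 + 64·x^4)·Dx^2  (order 2).
h: a_k = -1, 17/2, 45/8, -337/48, -905/384, 5281/3840, 26677/46080, …
ICs: h(0) = -1, h′(0) = 17/2.

f: a_k = 1, 1/2, -1/8, 1/16, -5/128, 7/256, -21/1024, …
g: a_k = -2, 0, 4, 0, -4/3, 0, 8/45, …
f·g: L₀ = L_f ⊗_s L_g, ord ≤ 1·2.
Differentiate: ansatz ord ≤ ord L₀ ⇒ L.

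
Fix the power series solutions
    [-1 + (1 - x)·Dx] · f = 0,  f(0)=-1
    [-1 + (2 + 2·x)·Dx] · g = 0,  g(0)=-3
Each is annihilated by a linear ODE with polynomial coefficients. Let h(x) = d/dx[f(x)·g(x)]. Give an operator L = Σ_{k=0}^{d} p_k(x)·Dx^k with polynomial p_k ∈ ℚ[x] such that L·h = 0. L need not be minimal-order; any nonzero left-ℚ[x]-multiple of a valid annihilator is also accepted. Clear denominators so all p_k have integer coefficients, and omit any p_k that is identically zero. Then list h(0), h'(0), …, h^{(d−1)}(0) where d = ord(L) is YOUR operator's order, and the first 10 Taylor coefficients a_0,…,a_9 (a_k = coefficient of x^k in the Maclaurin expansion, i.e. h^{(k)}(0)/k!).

f: a_k = -1, -1, -1, -1, -1, -1, -1, -1, -1, -1, …
g: a_k = -3, -3/2, 3/8, -3/16, 15/128, -21/256, 63/1024, -99/2048, 1287/32768, -2145/65536, …
L₀ := L_f ⊗_s L_g (sym. prod.), ord ≤ 1.
Derive L from L₀ (diff closure).
L = (11 + 18·x + 3·x^2) + (-6 - 2·x + 6·x^2 + 2·x^3)·Dx  (order 1).
h: a_k = 9/2, 33/4, 207/16, 537/32, 5475/256, 12951/512, 61131/2048, 138441/4096, 2511243/65536, 5544075/131072, …
ICs: h(0) = 9/2.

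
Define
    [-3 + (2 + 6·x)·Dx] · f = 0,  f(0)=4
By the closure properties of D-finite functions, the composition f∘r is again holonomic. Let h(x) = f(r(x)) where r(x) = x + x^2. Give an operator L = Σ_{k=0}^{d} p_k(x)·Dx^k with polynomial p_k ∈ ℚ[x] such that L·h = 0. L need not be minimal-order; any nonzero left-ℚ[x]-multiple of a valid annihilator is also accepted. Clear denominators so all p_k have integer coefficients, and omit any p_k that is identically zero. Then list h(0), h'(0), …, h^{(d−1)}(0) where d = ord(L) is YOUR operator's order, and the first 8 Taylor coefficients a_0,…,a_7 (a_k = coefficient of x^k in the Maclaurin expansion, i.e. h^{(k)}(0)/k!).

f: a_k = 4, 6, -9/2, 27/4, -405/32, 1701/64, -15309/256, 72171/512, …
Change of var in L_f (x↦r) gives L₀.
L = (-3 - 6·x) + (2 + 6·x + 6·x^2)·Dx  (order 1).
h: a_k = 4, 6, 3/2, -9/4, 99/32, -243/64, 999/256, -1377/512, …
ICs: h(0) = 4.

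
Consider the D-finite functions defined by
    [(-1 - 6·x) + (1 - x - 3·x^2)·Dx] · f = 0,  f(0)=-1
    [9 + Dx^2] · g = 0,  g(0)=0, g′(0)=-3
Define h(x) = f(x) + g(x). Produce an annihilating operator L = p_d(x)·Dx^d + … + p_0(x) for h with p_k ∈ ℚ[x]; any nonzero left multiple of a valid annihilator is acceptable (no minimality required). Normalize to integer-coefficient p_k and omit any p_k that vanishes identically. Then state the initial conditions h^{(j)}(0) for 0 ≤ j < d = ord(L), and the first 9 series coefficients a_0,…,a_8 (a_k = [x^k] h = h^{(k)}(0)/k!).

L = (459 + 2916·x + 1539·x^2 + 3888·x^3 + 3645·x^4 + 4374·x^5) + (-153 + 153·x + 378·x^2 - 405·x^3 + 2187·x^5 + 2187·x^6)·Dx + (51 + 324·x + 171·x^2 + 432·x^3 + 405·x^4 + 486·x^5)·Dx^2 + (-17 + 17·x + 42·x^2 - 45·x^3 + 243·x^5 + 243·x^6)·Dx^3  (order 3).
h: a_k = -1, -4, -4, -5/2, -19, -1681/40, -97, -121277/560, -508, …
ICs: h(0) = -1, h′(0) = -4, h′′(0) = -8.

f: a_k = -1, -1, -4, -7, -19, -40, -97, -217, -508, …
g: a_k = 0, -3, 0, 9/2, 0, -81/40, 0, 243/560, 0, …
f+g: L₀ = lclm(L_f,L_g), ord ≤ 1+2.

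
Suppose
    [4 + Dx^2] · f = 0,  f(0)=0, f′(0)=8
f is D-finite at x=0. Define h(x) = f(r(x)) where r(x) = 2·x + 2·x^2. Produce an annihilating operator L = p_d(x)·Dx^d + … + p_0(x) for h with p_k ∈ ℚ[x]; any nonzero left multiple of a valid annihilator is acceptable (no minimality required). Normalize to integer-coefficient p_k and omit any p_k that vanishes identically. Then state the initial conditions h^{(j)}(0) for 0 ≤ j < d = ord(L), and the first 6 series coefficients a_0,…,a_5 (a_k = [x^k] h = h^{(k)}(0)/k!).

L = (16 + 96·x + 192·x^2 + 128·x^3) - 2·Dx + (1 + 2·x)·Dx^2  (order 2).
h: a_k = 0, 16, 16, -128/3, -128, -1408/15, …
ICs: h(0) = 0, h′(0) = 16.

f: a_k = 0, 8, 0, -16/3, 0, 16/15, …
h₀=f(r): pull back L_f along r ⇒ L₀.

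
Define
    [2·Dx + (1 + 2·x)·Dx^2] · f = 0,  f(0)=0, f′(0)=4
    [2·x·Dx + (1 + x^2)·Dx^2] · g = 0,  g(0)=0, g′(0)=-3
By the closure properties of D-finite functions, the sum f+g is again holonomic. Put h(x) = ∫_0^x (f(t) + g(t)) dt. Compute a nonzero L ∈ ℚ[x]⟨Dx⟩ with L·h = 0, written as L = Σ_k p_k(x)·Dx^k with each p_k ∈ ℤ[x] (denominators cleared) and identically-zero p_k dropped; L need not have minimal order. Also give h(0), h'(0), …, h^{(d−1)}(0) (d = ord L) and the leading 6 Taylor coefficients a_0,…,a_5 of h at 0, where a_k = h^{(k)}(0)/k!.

L = (-2 - 12·x + 6·x^2 + 4·x^3)·Dx^2 + (-5 - 4·x - 9·x^2 + 12·x^3 + 8·x^4)·Dx^3 + (-1 - x + 2·x^2 + x^3 + 3·x^4 + 2·x^5)·Dx^4  (order 4).
h: a_k = 0, 0, 1/2, -4/3, 19/12, -8/5, …
ICs: h(0) = 0, h′(0) = 0, h′′(0) = 1, h′′′(0) = -8.

f: a_k = 0, 4, -4, 16/3, -8, 64/5, …
g: a_k = 0, -3, 0, 1, 0, -3/5, …
f+g: L₀ = lclm(L_f,L_g), ord ≤ 2+2.
∫: right-multiply L₀ by Dx.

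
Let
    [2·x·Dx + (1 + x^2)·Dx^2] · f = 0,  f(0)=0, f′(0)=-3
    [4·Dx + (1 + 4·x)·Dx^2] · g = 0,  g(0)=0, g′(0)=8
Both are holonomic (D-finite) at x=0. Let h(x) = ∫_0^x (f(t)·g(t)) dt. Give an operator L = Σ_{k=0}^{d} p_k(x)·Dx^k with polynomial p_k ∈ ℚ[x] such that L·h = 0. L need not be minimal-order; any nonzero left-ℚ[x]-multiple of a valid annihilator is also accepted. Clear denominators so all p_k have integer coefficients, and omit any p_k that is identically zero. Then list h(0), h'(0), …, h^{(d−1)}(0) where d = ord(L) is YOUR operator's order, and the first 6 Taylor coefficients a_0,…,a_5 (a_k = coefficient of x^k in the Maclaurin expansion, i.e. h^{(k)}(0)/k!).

L = (144 + 896·x + 560·x^2 + 2304·x^3 + 1920·x^4 + 3328·x^5 + 256·x^7)·Dx^2 + (132 + 304·x + 2252·x^2 + 4144·x^3 + 8896·x^4 + 5952·x^5 + 8960·x^6 + 192·x^7 + 896·x^8)·Dx^3 + (72 + 376·x + 912·x^2 + 2808·x^3 + 3720·x^4 + 6288·x^5 + 3072·x^6 + 4368·x^7 + 192·x^8 + 512·x^9)·Dx^4 + (5 + 48·x + 178·x^2 + 416·x^3 + 729·x^4 + 720·x^5 + 1008·x^6 + 384·x^7 + 516·x^8 + 32·x^9 + 64·x^10)·Dx^5  (order 5).
h: a_k = 0, 0, 0, -8, 12, -24, …
ICs: h(0) = 0, h′(0) = 0, h′′(0) = 0, h′′′(0) = -48, h′′′′(0) = 288.

f: a_k = 0, -3, 0, 1, 0, -3/5, …
g: a_k = 0, 8, -16, 128/3, -128, 2048/5, …
Product ⇒ symmetric product L₀, ord ≤ 4.
h=∫h₀ ⇒ L = L₀·Dx.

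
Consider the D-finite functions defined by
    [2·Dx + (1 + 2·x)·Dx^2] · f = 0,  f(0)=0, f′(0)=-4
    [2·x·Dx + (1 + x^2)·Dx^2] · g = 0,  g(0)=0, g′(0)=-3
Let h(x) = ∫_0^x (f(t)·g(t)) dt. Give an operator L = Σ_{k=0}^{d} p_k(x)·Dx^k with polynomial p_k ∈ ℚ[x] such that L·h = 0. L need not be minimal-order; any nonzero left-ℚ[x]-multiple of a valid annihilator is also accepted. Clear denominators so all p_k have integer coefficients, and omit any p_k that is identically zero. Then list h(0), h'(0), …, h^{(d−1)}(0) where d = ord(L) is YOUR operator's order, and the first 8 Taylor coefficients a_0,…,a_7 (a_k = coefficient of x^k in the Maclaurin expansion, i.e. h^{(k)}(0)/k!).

L = (24 + 80·x + 88·x^2 + 240·x^3 + 240·x^4 + 208·x^5 + 16·x^7)·Dx^2 + (12 + 80·x + 332·x^2 + 608·x^3 + 880·x^4 + 744·x^5 + 560·x^6 + 24·x^7 + 56·x^8)·Dx^3 + (12 + 52·x + 168·x^2 + 372·x^3 + 516·x^4 + 564·x^5 + 384·x^6 + 276·x^7 + 24·x^8 + 32·x^9)·Dx^4 + (2 + 12·x + 34·x^2 + 64·x^3 + 87·x^4 + 96·x^5 + 84·x^6 + 48·x^7 + 33·x^8 + 4·x^9 + 4·x^10)·Dx^5  (order 5).
h: a_k = 0, 0, 0, 4, -3, 12/5, -10/3, 76/15, …
ICs: h(0) = 0, h′(0) = 0, h′′(0) = 0, h′′′(0) = 24, h′′′′(0) = -72.

f: a_k = 0, -4, 4, -16/3, 8, -64/5, 64/3, -256/7, …
g: a_k = 0, -3, 0, 1, 0, -3/5, 0, 3/7, …
f·g: L₀ = L_f ⊗_s L_g, ord ≤ 2·2.
Integrate: L := L₀·Dx.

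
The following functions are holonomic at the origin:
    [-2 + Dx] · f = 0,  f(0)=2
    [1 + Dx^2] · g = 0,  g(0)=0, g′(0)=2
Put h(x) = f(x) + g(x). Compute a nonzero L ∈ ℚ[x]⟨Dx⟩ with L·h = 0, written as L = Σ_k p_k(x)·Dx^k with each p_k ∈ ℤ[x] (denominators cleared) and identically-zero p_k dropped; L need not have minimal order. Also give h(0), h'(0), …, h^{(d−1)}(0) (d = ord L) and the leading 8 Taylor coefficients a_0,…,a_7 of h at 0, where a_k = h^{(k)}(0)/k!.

f: a_k = 2, 4, 4, 8/3, 4/3, 8/15, 8/45, 16/315, …
g: a_k = 0, 2, 0, -1/3, 0, 1/60, 0, -1/2520, …
h₀=f+g: left-lcm gives L₀, ord ≤ 3.
L = -2 + Dx - 2·Dx^2 + Dx^3  (order 3).
h: a_k = 2, 6, 4, 7/3, 4/3, 11/20, 8/45, 127/2520, …
ICs: h(0) = 2, h′(0) = 6, h′′(0) = 8.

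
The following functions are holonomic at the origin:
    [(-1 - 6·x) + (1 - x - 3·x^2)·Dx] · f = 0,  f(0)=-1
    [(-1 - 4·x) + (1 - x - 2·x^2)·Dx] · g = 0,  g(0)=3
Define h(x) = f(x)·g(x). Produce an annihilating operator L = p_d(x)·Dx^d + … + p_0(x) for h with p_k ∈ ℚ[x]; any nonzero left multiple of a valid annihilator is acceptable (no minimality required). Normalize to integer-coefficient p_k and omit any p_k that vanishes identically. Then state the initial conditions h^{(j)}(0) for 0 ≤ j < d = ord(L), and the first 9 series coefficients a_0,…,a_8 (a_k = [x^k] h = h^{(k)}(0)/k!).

L = (-2 - 8·x + 15·x^2 + 24·x^3) + (1 - 2·x - 4·x^2 + 5·x^3 + 6·x^4)·Dx  (order 1).
h: a_k = -3, -6, -24, -57, -162, -396, -1011, -2454, -6000, …
ICs: h(0) = -3.

f: a_k = -1, -1, -4, -7, -19, -40, -97, -217, -508, …
g: a_k = 3, 3, 9, 15, 33, 63, 129, 255, 513, …
Sym-product of L_f,L_g gives L₀ (≤ ord 1).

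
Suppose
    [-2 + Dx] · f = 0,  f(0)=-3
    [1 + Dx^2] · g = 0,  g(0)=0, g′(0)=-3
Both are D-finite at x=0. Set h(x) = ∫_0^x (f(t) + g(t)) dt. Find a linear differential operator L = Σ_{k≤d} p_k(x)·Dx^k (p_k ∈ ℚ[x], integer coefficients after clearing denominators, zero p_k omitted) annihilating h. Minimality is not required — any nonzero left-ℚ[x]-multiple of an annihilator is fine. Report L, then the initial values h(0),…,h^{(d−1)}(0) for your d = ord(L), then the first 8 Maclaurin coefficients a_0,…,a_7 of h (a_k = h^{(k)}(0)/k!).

L = -2·Dx + Dx^2 - 2·Dx^3 + Dx^4  (order 4).
h: a_k = 0, -3, -9/2, -2, -7/8, -2/5, -11/80, -4/105, …
ICs: h(0) = 0, h′(0) = -3, h′′(0) = -9, h′′′(0) = -12.

f: a_k = -3, -6, -6, -4, -2, -4/5, -4/15, -8/105, …
g: a_k = 0, -3, 0, 1/2, 0, -1/40, 0, 1/1680, …
L₀ := lclm(L_f,L_g); ord L₀ ≤ 1+2.
∫: right-multiply L₀ by Dx.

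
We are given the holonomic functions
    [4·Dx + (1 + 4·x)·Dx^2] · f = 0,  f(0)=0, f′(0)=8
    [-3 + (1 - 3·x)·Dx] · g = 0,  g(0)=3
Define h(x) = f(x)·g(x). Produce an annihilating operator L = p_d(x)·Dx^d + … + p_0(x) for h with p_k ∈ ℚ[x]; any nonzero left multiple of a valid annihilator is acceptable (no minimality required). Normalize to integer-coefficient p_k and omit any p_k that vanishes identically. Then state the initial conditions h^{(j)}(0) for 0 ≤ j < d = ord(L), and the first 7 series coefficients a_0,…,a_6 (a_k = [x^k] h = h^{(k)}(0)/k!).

f: a_k = 0, 8, -16, 128/3, -128, 2048/5, -4096/3, …
g: a_k = 3, 9, 27, 81, 243, 729, 2187, …
f·g: L₀ = L_f ⊗_s L_g, ord ≤ 2·1.
L = 12 + (2 + 36·x)·Dx + (-1 - x + 12·x^2)·Dx^2  (order 2).
h: a_k = 0, 24, 24, 200, 216, 9384/5, 7672/5, …
ICs: h(0) = 0, h′(0) = 24.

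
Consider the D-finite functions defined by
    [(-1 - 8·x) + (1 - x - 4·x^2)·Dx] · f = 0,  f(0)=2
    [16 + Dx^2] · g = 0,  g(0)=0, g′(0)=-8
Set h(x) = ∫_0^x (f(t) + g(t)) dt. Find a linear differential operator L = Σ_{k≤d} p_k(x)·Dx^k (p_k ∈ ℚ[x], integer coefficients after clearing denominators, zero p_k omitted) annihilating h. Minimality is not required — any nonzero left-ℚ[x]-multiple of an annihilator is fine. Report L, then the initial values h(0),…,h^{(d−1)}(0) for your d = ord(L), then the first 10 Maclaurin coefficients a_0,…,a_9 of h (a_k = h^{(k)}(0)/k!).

L = (560 + 4608·x + 1664·x^2 + 6144·x^3 + 10240·x^4 + 16384·x^5)·Dx + (-208 + 272·x + 896·x^2 - 1408·x^3 - 1536·x^4 + 6144·x^5 + 8192·x^6)·Dx^2 + (35 + 288·x + 104·x^2 + 384·x^3 + 640·x^4 + 1024·x^5)·Dx^3 + (-13 + 17·x + 56·x^2 - 88·x^3 - 96·x^4 + 384·x^5 + 512·x^6)·Dx^4  (order 4).
h: a_k = 0, 2, -3, 10/3, 59/6, 58/5, 847/45, 362/7, 139939/1260, 2330/9, …
ICs: h(0) = 0, h′(0) = 2, h′′(0) = -6, h′′′(0) = 20.

f: a_k = 2, 2, 10, 18, 58, 130, 362, 882, 2330, 5858, …
g: a_k = 0, -8, 0, 64/3, 0, -256/15, 0, 2048/315, 0, -4096/2835, …
Sum ⇒ L₀ = lclm(L_f,L_g) in ℚ(x)⟨Dx⟩.
h=∫h₀ ⇒ L = L₀·Dx.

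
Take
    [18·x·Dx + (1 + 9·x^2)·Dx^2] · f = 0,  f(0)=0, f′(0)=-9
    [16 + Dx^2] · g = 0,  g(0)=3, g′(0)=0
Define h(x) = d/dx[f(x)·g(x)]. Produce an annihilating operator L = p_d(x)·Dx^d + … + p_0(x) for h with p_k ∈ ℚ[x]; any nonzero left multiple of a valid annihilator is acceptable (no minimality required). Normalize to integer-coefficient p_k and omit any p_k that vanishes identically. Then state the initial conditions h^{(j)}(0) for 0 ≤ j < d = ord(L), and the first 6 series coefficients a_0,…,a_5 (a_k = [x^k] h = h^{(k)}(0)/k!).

f: a_k = 0, -9, 0, 27, 0, -729/5, …
g: a_k = 3, 0, -24, 0, 32, 0, …
f·g: L₀ = L_f ⊗_s L_g, ord ≤ 2·2.
Derive L from L₀ (diff closure).
L = (524992 + 14103936·x^2 + 183342528·x^4 + 608394240·x^6 + 1431032832·x^8 + 3627970560·x^10 + 8707129344·x^12) + (314208·x + 11036736·x^3 + 108591840·x^5 + 419904000·x^7 + 1209323520·x^9 + 2176782336·x^11)·Dx + (38012 + 1098792·x^2 + 14837580·x^4 + 64186992·x^6 + 209112192·x^8 + 589545216·x^10 + 1088391168·x^12)·Dx^2 + (19638·x + 689796·x^3 + 6786990·x^5 + 26244000·x^7 + 75582720·x^9 + 136048896·x^11)·Dx^3 + (325 + 13581·x^2 + 211167·x^4 + 1635147·x^6 + 7479540·x^8 + 22674816·x^10 + 34012224·x^12)·Dx^4  (order 4).
h: a_k = -27, 0, 891, 0, -6867, 0, …
ICs: h(0) = -27, h′(0) = 0, h′′(0) = 1782, h′′′(0) = 0.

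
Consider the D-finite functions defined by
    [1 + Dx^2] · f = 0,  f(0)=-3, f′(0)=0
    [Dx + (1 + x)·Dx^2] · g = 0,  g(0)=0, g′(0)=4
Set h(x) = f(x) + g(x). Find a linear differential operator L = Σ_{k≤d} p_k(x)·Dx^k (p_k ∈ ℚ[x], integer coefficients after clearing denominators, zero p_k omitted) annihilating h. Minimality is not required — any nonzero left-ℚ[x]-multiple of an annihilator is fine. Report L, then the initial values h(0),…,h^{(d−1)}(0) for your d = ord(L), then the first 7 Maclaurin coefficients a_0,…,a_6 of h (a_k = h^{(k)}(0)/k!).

L = (7 + 2·x + x^2)·Dx + (3 + 5·x + 3·x^2 + x^3)·Dx^2 + (7 + 2·x + x^2)·Dx^3 + (3 + 5·x + 3·x^2 + x^3)·Dx^4  (order 4).
h: a_k = -3, 4, -1/2, 4/3, -9/8, 4/5, -53/80, …
ICs: h(0) = -3, h′(0) = 4, h′′(0) = -1, h′′′(0) = 8.

f: a_k = -3, 0, 3/2, 0, -1/8, 0, 1/240, …
g: a_k = 0, 4, -2, 4/3, -1, 4/5, -2/3, …
f+g: L₀ = lclm(L_f,L_g), ord ≤ 2+2.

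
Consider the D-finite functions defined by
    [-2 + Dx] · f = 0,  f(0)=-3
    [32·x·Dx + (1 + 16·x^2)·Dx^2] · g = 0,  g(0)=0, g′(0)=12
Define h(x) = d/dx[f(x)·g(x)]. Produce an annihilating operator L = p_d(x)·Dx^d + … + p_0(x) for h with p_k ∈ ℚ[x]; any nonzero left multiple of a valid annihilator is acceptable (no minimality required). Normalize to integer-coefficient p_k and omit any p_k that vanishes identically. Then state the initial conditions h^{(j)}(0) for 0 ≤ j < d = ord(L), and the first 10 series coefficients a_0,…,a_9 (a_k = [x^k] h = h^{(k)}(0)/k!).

f: a_k = -3, -6, -6, -4, -2, -4/5, -4/15, -8/105, -2/105, -4/945, …
g: a_k = 0, 12, 0, -64, 0, 3072/5, 0, -49152/7, 0, 262144/3, …
Sym-product of L_f,L_g gives L₀ (≤ ord 2).
h₀' ⇒ L via d/dx closure of L₀.
L = (-28 - 128·x + 1664·x^2 - 2048·x^3 + 1024·x^4) + (12 + 96·x - 896·x^2 + 1536·x^3 - 1024·x^4)·Dx + (1 - 16·x + 32·x^2 - 256·x^3 + 256·x^4)·Dx^2  (order 2).
h: a_k = -36, -144, 360, 1344, -7416, -20640, 612624/5, 11122432/35, -69686088/35, -1564566688/315, …
ICs: h(0) = -36, h′(0) = -144.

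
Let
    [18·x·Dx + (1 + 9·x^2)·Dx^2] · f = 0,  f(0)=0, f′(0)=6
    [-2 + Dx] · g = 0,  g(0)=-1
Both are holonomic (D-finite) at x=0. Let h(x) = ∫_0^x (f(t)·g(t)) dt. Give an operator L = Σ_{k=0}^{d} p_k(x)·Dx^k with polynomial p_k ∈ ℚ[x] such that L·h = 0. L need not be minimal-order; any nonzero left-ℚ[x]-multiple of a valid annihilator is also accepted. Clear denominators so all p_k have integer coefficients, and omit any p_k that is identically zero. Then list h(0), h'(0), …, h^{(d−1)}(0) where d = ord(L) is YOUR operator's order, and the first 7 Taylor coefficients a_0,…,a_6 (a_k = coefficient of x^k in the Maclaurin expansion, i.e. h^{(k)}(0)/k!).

L = (4 - 36·x + 36·x^2)·Dx + (-4 + 18·x - 36·x^2)·Dx^2 + (1 + 9·x^2)·Dx^3  (order 3).
h: a_k = 0, 0, -3, -4, 3/2, 28/5, -163/15, …
ICs: h(0) = 0, h′(0) = 0, h′′(0) = -6.

f: a_k = 0, 6, 0, -18, 0, 486/5, 0, …
g: a_k = -1, -2, -2, -4/3, -2/3, -4/15, -4/45, …
Sym-product of L_f,L_g gives L₀ (≤ ord 2).
h=∫₀ˣh₀: take L = L₀·Dx.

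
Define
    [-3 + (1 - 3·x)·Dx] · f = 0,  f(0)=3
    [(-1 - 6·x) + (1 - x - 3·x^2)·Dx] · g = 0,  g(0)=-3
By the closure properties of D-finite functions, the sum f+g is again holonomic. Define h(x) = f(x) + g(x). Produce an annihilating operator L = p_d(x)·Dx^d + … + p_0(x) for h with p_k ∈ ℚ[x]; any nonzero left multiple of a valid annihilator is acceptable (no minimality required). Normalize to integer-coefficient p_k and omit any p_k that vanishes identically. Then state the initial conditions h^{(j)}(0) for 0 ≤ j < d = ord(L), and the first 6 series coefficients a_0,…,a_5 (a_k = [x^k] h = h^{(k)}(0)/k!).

L = (6 - 108·x + 162·x^2 - 162·x^3) + (10 - 6·x - 108·x^2 + 270·x^3 - 324·x^4)·Dx + (-2 + 14·x - 33·x^2 + 18·x^3 + 54·x^4 - 81·x^5)·Dx^2  (order 2).
h: a_k = 0, 6, 15, 60, 186, 609, …
ICs: h(0) = 0, h′(0) = 6.

f: a_k = 3, 9, 27, 81, 243, 729, …
g: a_k = -3, -3, -12, -21, -57, -120, …
Weyl lclm of L_f,L_g ⇒ L₀ (ord ≤ 2).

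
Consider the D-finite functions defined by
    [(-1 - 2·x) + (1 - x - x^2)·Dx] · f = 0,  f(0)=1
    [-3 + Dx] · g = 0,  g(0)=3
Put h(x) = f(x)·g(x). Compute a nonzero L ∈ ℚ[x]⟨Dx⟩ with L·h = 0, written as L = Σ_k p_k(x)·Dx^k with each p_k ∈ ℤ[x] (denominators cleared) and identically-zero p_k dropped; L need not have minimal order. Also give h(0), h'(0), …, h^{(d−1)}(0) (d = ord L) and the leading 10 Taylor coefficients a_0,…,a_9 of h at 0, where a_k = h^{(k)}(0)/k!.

L = (4 - x - 3·x^2) + (-1 + x + x^2)·Dx  (order 1).
h: a_k = 3, 12, 57/2, 54, 741/8, 1527/10, 19869/80, 56331/140, 2917443/4480, 1180191/1120, …
ICs: h(0) = 3.

f: a_k = 1, 1, 2, 3, 5, 8, 13, 21, 34, 55, …
g: a_k = 3, 9, 27/2, 27/2, 81/8, 243/40, 243/80, 729/560, 2187/4480, 729/4480, …
L₀ := L_f ⊗_s L_g (sym. prod.), ord ≤ 1.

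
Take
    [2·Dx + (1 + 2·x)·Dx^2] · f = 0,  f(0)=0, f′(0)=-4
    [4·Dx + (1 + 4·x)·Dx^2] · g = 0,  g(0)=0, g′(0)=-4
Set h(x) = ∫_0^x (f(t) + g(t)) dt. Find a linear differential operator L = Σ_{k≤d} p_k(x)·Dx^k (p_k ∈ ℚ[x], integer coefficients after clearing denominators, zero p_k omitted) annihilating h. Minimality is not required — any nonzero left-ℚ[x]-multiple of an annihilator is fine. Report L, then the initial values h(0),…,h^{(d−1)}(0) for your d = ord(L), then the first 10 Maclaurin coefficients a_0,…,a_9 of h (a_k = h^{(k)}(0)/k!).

L = 16·Dx^2 + (12 + 32·x)·Dx^3 + (1 + 6·x + 8·x^2)·Dx^4  (order 4).
h: a_k = 0, 0, -4, 4, -20/3, 72/5, -544/15, 704/7, -2080/7, 2752/3, …
ICs: h(0) = 0, h′(0) = 0, h′′(0) = -8, h′′′(0) = 24.

f: a_k = 0, -4, 4, -16/3, 8, -64/5, 64/3, -256/7, 64, -1024/9, …
g: a_k = 0, -4, 8, -64/3, 64, -1024/5, 2048/3, -16384/7, 8192, -262144/9, …
h₀=f+g: left-lcm gives L₀, ord ≤ 4.
h=∫h₀ ⇒ L = L₀·Dx.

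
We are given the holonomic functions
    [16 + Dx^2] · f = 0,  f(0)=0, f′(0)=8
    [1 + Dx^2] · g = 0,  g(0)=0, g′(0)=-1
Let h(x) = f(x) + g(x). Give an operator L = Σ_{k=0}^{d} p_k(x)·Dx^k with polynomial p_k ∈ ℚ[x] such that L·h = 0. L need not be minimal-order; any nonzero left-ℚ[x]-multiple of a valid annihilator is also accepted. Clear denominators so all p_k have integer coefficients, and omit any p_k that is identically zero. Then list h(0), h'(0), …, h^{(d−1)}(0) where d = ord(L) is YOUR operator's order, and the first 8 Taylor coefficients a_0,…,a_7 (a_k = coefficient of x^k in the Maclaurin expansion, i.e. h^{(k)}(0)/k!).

f: a_k = 0, 8, 0, -64/3, 0, 256/15, 0, -2048/315, …
g: a_k = 0, -1, 0, 1/6, 0, -1/120, 0, 1/5040, …
h₀=f+g: left-lcm gives L₀, ord ≤ 4.
L = 16 + 17·Dx^2 + Dx^4  (order 4).
h: a_k = 0, 7, 0, -127/6, 0, 2047/120, 0, -4681/720, …
ICs: h(0) = 0, h′(0) = 7, h′′(0) = 0, h′′′(0) = -127.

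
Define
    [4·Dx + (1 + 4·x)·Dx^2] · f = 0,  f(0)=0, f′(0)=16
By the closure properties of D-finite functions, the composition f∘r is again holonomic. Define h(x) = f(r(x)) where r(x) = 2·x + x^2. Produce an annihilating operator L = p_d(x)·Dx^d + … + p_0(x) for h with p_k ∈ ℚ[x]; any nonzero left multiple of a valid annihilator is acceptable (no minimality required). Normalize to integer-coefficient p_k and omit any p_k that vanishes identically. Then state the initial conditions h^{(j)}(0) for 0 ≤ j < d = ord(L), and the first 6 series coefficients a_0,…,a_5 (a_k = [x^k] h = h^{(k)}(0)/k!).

L = (7 + 8·x + 4·x^2)·Dx + (1 + 9·x + 12·x^2 + 4·x^3)·Dx^2  (order 2).
h: a_k = 0, 32, -112, 1664/3, -3104, 92672/5, …
ICs: h(0) = 0, h′(0) = 32.

f: a_k = 0, 16, -32, 256/3, -256, 4096/5, …
Change of var in L_f (x↦r) gives L₀.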